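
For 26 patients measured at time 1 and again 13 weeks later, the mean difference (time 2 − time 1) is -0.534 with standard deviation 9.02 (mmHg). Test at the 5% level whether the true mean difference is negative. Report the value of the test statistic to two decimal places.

H0: μ_d = 0; H1: μ_d < 0 (paired t-test on the differences, left-tailed).
t = d̄/(s_d/√n) = -0.534/(9.02/√26) = -0.30
df = n − 1 = 25
p-value = P(T ≤ -0.30) ≈ 0.3826
Since p ≈ 0.3826 > α = 0.05, fail to reject H0; the data do not provide sufficient evidence against H0.

-0.30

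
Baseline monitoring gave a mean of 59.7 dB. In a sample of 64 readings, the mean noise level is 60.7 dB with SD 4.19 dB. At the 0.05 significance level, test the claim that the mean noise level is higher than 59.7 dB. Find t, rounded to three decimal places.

1.909

H0: μ = 59.7; H1: μ > 59.7 (one-sample t-test, right-tailed).
t = (x̄ − μ₀)/(s/√n) = (60.7 − 59.7)/(4.19/√64) = 1.909
df = n − 1 = 63
p-value = P(T ≥ 1.909) ≈ 0.0304
Since p ≈ 0.0304 < α = 0.05, reject H0; the data support H1.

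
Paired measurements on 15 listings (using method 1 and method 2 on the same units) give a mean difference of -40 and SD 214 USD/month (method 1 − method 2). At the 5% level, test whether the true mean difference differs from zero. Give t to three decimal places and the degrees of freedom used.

t = -0.724, df = 14

H0: μ_d = 0; H1: μ_d ≠ 0 (paired t-test on the differences, two-sided).
t = d̄/(s_d/√n) = -40/(214/√15) = -0.724
df = n − 1 = 14
Two-sided p-value ≈ 0.481
Since p ≈ 0.481 > α = 0.05, fail to reject H0; the evidence is not statistically significant.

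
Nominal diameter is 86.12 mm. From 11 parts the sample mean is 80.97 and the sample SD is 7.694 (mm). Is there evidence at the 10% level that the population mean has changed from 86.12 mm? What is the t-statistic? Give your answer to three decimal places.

H0: μ = 86.12; H1: μ ≠ 86.12 (one-sample t-test, two-sided).
t = (x̄ − μ₀)/(s/√n) = (80.97 − 86.12)/(7.694/√11) = -2.220
df = n − 1 = 10
Two-sided p-value ≈ 0.051
Since p ≈ 0.051 < α = 0.1, reject H0; the data support H1.

-2.220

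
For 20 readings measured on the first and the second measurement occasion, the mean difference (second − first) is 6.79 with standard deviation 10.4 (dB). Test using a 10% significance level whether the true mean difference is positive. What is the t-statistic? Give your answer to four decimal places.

H0: μ_d = 0; H1: μ_d > 0 (paired t-test on the differences, right-tailed).
t = d̄/(s_d/√n) = 6.79/(10.4/√20) = 2.9198
df = n − 1 = 19
p-value = P(T ≥ 2.9198) ≈ 0.0044
Since p ≈ 0.0044 < α = 0.1, reject H0; the data support H1.

2.9198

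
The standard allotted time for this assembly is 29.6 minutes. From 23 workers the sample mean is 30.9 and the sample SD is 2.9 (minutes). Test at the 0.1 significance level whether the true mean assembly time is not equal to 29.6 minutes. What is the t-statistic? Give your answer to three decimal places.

H0: μ = 29.6; H1: μ ≠ 29.6 (one-sample t-test, two-sided).
t = (x̄ − μ₀)/(s/√n) = (30.9 − 29.6)/(2.9/√23) = 2.150
df = n − 1 = 22
Two-sided p-value ≈ 0.043
Since p ≈ 0.043 < α = 0.1, reject H0; the evidence is statistically significant.

2.150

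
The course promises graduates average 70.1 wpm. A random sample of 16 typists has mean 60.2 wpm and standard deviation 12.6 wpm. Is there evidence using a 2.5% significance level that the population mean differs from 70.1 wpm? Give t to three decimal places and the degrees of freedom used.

H0: μ = 70.1; H1: μ ≠ 70.1 (one-sample t-test, two-sided).
t = (x̄ − μ₀)/(s/√n) = (60.2 − 70.1)/(12.6/√16) = -3.143
df = n − 1 = 15
Two-sided p-value ≈ 0.007
Since p ≈ 0.007 < α = 0.025, reject H0; the evidence is statistically significant.

t = -3.143, df = 15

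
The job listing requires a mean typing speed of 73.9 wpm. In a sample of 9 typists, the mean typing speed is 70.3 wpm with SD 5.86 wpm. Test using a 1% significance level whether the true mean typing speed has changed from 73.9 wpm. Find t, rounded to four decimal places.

H0: μ = 73.9; H1: μ ≠ 73.9 (one-sample t-test, two-sided).
t = (x̄ − μ₀)/(s/√n) = (70.3 − 73.9)/(5.86/√9) = -1.8430
df = n − 1 = 8
Two-sided p-value ≈ 0.1026
Since p ≈ 0.1026 > α = 0.01, fail to reject H0; the evidence is not statistically significant.

-1.8430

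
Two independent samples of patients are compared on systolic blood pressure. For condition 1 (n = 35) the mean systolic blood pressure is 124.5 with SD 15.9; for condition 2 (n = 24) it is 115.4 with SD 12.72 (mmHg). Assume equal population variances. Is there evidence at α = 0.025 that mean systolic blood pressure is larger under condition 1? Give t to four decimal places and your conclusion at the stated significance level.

t = 2.3358; reject H0

Let group 1 = condition 1, group 2 = condition 2. H0: μ_1 = μ_2; H1: μ_1 > μ_2 (two-sample pooled-variance t-test, right-tailed).
s_p² = [(35−1)·15.9² + (24−1)·12.72²]/(35+24−2) = 216.086
t = (124.5 − 115.4)/√[216.086·(1/35 + 1/24)] = 2.3358
df = n₁ + n₂ − 2 = 57
p-value = P(T ≥ 2.3358) ≈ 0.012
Since p ≈ 0.012 < α = 0.025, reject H0; the data support H1.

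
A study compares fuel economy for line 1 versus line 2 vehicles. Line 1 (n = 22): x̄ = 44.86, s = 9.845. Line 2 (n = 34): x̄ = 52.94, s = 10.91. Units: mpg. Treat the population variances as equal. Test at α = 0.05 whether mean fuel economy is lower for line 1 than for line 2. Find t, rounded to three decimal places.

-2.810

Let group 1 = line 1, group 2 = line 2. H0: μ_1 = μ_2; H1: μ_1 < μ_2 (two-sample pooled-variance t-test, left-tailed).
s_p² = [(22−1)·9.845² + (34−1)·10.91²]/(22+34−2) = 110.432
t = (44.86 − 52.94)/√[110.432·(1/22 + 1/34)] = -2.810
df = n₁ + n₂ − 2 = 54
p-value = P(T ≤ -2.810) ≈ 0.0034
Since p ≈ 0.0034 < α = 0.05, reject H0; the data support H1.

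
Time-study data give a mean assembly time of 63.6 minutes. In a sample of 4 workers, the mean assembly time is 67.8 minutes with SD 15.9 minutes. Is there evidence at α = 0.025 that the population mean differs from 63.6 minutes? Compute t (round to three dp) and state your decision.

H0: μ = 63.6; H1: μ ≠ 63.6 (one-sample t-test, two-sided).
t = (x̄ − μ₀)/(s/√n) = (67.8 − 63.6)/(15.9/√4) = 0.528
df = n − 1 = 3
Two-sided p-value ≈ 0.634
Since p ≈ 0.634 > α = 0.025, fail to reject H0; the data do not provide sufficient evidence against H0.

t = 0.528; fail to reject H0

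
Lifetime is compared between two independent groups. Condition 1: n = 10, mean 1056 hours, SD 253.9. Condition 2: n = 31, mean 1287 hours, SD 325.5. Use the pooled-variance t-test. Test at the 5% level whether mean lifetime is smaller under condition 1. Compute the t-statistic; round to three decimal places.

Let group 1 = condition 1, group 2 = condition 2. H0: μ_1 = μ_2; H1: μ_1 < μ_2 (two-sample pooled-variance t-test, left-tailed).
s_p² = [(10−1)·253.9² + (31−1)·325.5²]/(10+31−2) = 96376.8
t = (1056 − 1287)/√[96376.8·(1/10 + 1/31)] = -2.046
df = n₁ + n₂ − 2 = 39
p-value = P(T ≤ -2.046) ≈ 0.024
Since p ≈ 0.024 < α = 0.05, reject H0; the data support H1.

-2.046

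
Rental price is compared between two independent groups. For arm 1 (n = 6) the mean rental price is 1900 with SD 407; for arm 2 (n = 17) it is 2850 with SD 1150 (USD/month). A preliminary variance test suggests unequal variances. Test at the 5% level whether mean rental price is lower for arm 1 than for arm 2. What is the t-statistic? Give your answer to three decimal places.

-2.926

Let group 1 = arm 1, group 2 = arm 2. H0: μ_1 = μ_2; H1: μ_1 < μ_2 (Welch's two-sample t-test, left-tailed).
t = (x̄_1 − x̄_2)/√(s_1²/n_1 + s_2²/n_2) = (1900 − 2850)/√(407²/6 + 1150²/17) = -2.926
Welch–Satterthwaite df ≈ 20.93
p-value = P(T ≤ -2.926) ≈ 0.0040
Since p ≈ 0.0040 < α = 0.05, reject H0; the data support H1.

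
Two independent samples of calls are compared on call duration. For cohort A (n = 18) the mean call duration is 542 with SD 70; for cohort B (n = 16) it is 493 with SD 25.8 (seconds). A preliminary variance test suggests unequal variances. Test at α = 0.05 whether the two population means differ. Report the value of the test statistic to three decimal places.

Let group 1 = cohort A, group 2 = cohort B. H0: μ_1 = μ_2; H1: μ_1 ≠ μ_2 (Welch's two-sample t-test, two-sided).
t = (x̄_1 − x̄_2)/√(s_1²/n_1 + s_2²/n_2) = (542 − 493)/√(70²/18 + 25.8²/16) = 2.766
Welch–Satterthwaite df ≈ 22.01
Two-sided p-value ≈ 0.0113
Since p ≈ 0.0113 < α = 0.05, reject H0; the evidence is statistically significant.

2.766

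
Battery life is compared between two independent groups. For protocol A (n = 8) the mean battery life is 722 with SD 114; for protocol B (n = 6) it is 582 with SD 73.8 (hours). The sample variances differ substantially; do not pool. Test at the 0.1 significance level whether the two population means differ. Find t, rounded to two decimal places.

2.78

Let group 1 = protocol A, group 2 = protocol B. H0: μ_1 = μ_2; H1: μ_1 ≠ μ_2 (Welch's two-sample t-test, two-sided).
t = (x̄_1 − x̄_2)/√(s_1²/n_1 + s_2²/n_2) = (722 − 582)/√(114²/8 + 73.8²/6) = 2.78
Welch–Satterthwaite df ≈ 11.84
Two-sided p-value ≈ 0.017
Since p ≈ 0.017 < α = 0.1, reject H0; the data support H1.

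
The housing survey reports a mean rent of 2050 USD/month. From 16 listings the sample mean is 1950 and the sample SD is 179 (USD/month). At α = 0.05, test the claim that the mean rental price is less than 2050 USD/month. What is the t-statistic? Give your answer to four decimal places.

-2.2346

H0: μ = 2050; H1: μ < 2050 (one-sample t-test, left-tailed).
t = (x̄ − μ₀)/(s/√n) = (1950 − 2050)/(179/√16) = -2.2346
df = n − 1 = 15
p-value = P(T ≤ -2.2346) ≈ 0.0205
Since p ≈ 0.0205 < α = 0.05, reject H0; the data support H1.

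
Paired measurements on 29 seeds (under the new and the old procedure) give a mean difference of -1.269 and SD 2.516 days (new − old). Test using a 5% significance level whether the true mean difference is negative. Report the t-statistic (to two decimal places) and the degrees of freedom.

t = -2.72, df = 28

H0: μ_d = 0; H1: μ_d < 0 (paired t-test on the differences, left-tailed).
t = d̄/(s_d/√n) = -1.269/(2.516/√29) = -2.72
df = n − 1 = 28
p-value = P(T ≤ -2.72) ≈ 0.006
Since p ≈ 0.006 < α = 0.05, reject H0; the evidence is statistically significant.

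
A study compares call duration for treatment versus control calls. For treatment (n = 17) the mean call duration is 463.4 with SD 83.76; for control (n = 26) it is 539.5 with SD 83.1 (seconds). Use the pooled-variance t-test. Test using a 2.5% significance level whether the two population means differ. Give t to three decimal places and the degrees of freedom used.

Let group 1 = treatment, group 2 = control. H0: μ_1 = μ_2; H1: μ_1 ≠ μ_2 (two-sample pooled-variance t-test, two-sided).
s_p² = [(17−1)·83.76² + (26−1)·83.1²]/(17+26−2) = 6948.59
t = (463.4 − 539.5)/√[6948.59·(1/17 + 1/26)] = -2.927
df = n₁ + n₂ − 2 = 41
Two-sided p-value ≈ 0.0056
Since p ≈ 0.0056 < α = 0.025, reject H0; the evidence is statistically significant.

t = -2.927, df = 41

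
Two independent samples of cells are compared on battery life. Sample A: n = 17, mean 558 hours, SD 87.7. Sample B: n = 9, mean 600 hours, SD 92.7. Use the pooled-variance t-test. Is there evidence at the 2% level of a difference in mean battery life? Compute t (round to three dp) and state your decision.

t = -1.140; fail to reject H0

Let group 1 = sample A, group 2 = sample B. H0: μ_1 = μ_2; H1: μ_1 ≠ μ_2 (two-sample pooled-variance t-test, two-sided).
s_p² = [(17−1)·87.7² + (9−1)·92.7²]/(17+9−2) = 7991.96
t = (558 − 600)/√[7991.96·(1/17 + 1/9)] = -1.140
df = n₁ + n₂ − 2 = 24
Two-sided p-value ≈ 0.266
Since p ≈ 0.266 > α = 0.02, fail to reject H0; the evidence is not statistically significant.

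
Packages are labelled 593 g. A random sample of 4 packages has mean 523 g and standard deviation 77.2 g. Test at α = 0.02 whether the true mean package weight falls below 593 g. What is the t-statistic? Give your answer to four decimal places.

-1.8135

H0: μ = 593; H1: μ < 593 (one-sample t-test, left-tailed).
t = (x̄ − μ₀)/(s/√n) = (523 − 593)/(77.2/√4) = -1.8135
df = n − 1 = 3
p-value = P(T ≤ -1.8135) ≈ 0.084
Since p ≈ 0.084 > α = 0.02, fail to reject H0; the evidence is not statistically significant.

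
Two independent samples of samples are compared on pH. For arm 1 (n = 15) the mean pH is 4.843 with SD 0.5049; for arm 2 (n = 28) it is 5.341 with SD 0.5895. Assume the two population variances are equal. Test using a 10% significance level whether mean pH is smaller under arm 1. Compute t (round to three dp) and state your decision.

t = -2.769; reject H0

Let group 1 = arm 1, group 2 = arm 2. H0: μ_1 = μ_2; H1: μ_1 < μ_2 (two-sample pooled-variance t-test, left-tailed).
s_p² = [(15−1)·0.5049² + (28−1)·0.5895²]/(15+28−2) = 0.315895
t = (4.843 − 5.341)/√[0.315895·(1/15 + 1/28)] = -2.769
df = n₁ + n₂ − 2 = 41
p-value = P(T ≤ -2.769) ≈ 0.004
Since p ≈ 0.004 < α = 0.1, reject H0; the evidence is statistically significant.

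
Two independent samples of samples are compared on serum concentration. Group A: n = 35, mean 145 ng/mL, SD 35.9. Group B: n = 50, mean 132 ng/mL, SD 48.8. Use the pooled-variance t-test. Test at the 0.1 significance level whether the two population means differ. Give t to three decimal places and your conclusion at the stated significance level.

Let group 1 = group A, group 2 = group B. H0: μ_1 = μ_2; H1: μ_1 ≠ μ_2 (two-sample pooled-variance t-test, two-sided).
s_p² = [(35−1)·35.9² + (50−1)·48.8²]/(35+50−2) = 1933.86
t = (145 − 132)/√[1933.86·(1/35 + 1/50)] = 1.341
df = n₁ + n₂ − 2 = 83
Two-sided p-value ≈ 0.183
Since p ≈ 0.183 > α = 0.1, fail to reject H0; the data do not provide sufficient evidence against H0.

t = 1.341; fail to reject H0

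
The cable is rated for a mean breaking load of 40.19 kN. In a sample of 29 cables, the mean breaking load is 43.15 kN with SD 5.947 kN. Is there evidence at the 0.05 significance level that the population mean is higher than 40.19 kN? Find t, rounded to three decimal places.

H0: μ = 40.19; H1: μ > 40.19 (one-sample t-test, right-tailed).
t = (x̄ − μ₀)/(s/√n) = (43.15 − 40.19)/(5.947/√29) = 2.680
df = n − 1 = 28
p-value = P(T ≥ 2.680) ≈ 0.0061
Since p ≈ 0.0061 < α = 0.05, reject H0; the evidence is statistically significant.

2.680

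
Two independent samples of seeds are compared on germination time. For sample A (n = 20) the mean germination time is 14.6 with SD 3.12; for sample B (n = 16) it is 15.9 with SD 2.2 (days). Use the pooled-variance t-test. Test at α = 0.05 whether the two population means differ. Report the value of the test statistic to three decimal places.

Let group 1 = sample A, group 2 = sample B. H0: μ_1 = μ_2; H1: μ_1 ≠ μ_2 (two-sample pooled-variance t-test, two-sided).
s_p² = [(20−1)·3.12² + (16−1)·2.2²]/(20+16−2) = 7.57511
t = (14.6 − 15.9)/√[7.57511·(1/20 + 1/16)] = -1.408
df = n₁ + n₂ − 2 = 34
Two-sided p-value ≈ 0.1681
Since p ≈ 0.1681 > α = 0.05, fail to reject H0; the evidence is not statistically significant.

-1.408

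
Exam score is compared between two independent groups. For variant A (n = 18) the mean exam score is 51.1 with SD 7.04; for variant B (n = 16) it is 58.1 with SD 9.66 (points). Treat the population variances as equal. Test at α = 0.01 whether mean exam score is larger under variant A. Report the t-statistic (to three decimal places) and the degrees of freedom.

Let group 1 = variant A, group 2 = variant B. H0: μ_1 = μ_2; H1: μ_1 > μ_2 (two-sample pooled-variance t-test, right-tailed).
s_p² = [(18−1)·7.04² + (16−1)·9.66²]/(18+16−2) = 70.0713
t = (51.1 − 58.1)/√[70.0713·(1/18 + 1/16)] = -2.434
df = n₁ + n₂ − 2 = 32
p-value = P(T ≥ -2.434) ≈ 0.990
Since p ≈ 0.990 > α = 0.01, fail to reject H0; the data do not provide sufficient evidence against H0.

t = -2.434, df = 32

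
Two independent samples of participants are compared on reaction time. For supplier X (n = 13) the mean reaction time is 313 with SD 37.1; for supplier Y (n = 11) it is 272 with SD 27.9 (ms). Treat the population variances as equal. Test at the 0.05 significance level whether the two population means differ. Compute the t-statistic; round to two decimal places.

3.01

Let group 1 = supplier X, group 2 = supplier Y. H0: μ_1 = μ_2; H1: μ_1 ≠ μ_2 (two-sample pooled-variance t-test, two-sided).
s_p² = [(13−1)·37.1² + (11−1)·27.9²]/(13+11−2) = 1104.59
t = (313 − 272)/√[1104.59·(1/13 + 1/11)] = 3.01
df = n₁ + n₂ − 2 = 22
Two-sided p-value ≈ 0.0064
Since p ≈ 0.0064 < α = 0.05, reject H0; the evidence is statistically significant.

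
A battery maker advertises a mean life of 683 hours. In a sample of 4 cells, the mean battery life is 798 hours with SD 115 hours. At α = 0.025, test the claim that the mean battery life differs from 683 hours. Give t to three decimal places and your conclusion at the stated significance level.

H0: μ = 683; H1: μ ≠ 683 (one-sample t-test, two-sided).
t = (x̄ − μ₀)/(s/√n) = (798 − 683)/(115/√4) = 2.000
df = n − 1 = 3
Two-sided p-value ≈ 0.1393
Since p ≈ 0.1393 > α = 0.025, fail to reject H0; the data do not provide sufficient evidence against H0.

t = 2.000; fail to reject H0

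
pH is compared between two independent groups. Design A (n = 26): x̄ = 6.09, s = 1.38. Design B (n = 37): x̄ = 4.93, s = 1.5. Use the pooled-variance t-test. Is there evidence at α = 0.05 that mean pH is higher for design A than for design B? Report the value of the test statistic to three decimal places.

Let group 1 = design A, group 2 = design B. H0: μ_1 = μ_2; H1: μ_1 > μ_2 (two-sample pooled-variance t-test, right-tailed).
s_p² = [(26−1)·1.38² + (37−1)·1.5²]/(26+37−2) = 2.10836
t = (6.09 − 4.93)/√[2.10836·(1/26 + 1/37)] = 3.122
df = n₁ + n₂ − 2 = 61
p-value = P(T ≥ 3.122) ≈ 0.001
Since p ≈ 0.001 < α = 0.05, reject H0; the evidence is statistically significant.

3.122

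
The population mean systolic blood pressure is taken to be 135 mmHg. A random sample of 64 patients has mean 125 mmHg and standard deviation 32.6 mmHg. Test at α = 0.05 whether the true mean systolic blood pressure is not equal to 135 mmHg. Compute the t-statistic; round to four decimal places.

H0: μ = 135; H1: μ ≠ 135 (one-sample t-test, two-sided).
t = (x̄ − μ₀)/(s/√n) = (125 − 135)/(32.6/√64) = -2.4540
df = n − 1 = 63
Two-sided p-value ≈ 0.0169
Since p ≈ 0.0169 < α = 0.05, reject H0; the data support H1.

-2.4540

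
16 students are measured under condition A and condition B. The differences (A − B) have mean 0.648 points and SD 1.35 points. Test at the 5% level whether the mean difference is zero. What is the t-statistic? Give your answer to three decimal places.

H0: μ_d = 0; H1: μ_d ≠ 0 (paired t-test on the differences, two-sided).
t = d̄/(s_d/√n) = 0.648/(1.35/√16) = 1.920
df = n − 1 = 15
Two-sided p-value ≈ 0.074
Since p ≈ 0.074 > α = 0.05, fail to reject H0; the data do not provide sufficient evidence against H0.

1.920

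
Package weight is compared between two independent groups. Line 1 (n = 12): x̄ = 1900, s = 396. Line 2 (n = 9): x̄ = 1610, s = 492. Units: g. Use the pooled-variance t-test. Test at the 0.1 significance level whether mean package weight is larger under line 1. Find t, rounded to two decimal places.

Let group 1 = line 1, group 2 = line 2. H0: μ_1 = μ_2; H1: μ_1 > μ_2 (two-sample pooled-variance t-test, right-tailed).
s_p² = [(12−1)·396² + (9−1)·492²]/(12+9−2) = 192710
t = (1900 − 1610)/√[192710·(1/12 + 1/9)] = 1.50
df = n₁ + n₂ − 2 = 19
p-value = P(T ≥ 1.50) ≈ 0.075
Since p ≈ 0.075 < α = 0.1, reject H0; the data support H1.

1.50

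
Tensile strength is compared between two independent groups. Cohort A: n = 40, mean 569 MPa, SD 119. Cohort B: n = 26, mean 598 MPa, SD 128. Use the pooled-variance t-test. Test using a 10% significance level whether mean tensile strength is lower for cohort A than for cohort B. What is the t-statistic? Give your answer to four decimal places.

-0.9390

Let group 1 = cohort A, group 2 = cohort B. H0: μ_1 = μ_2; H1: μ_1 < μ_2 (two-sample pooled-variance t-test, left-tailed).
s_p² = [(40−1)·119² + (26−1)·128²]/(40+26−2) = 15029.4
t = (569 − 598)/√[15029.4·(1/40 + 1/26)] = -0.9390
df = n₁ + n₂ − 2 = 64
p-value = P(T ≤ -0.9390) ≈ 0.176
Since p ≈ 0.176 > α = 0.1, fail to reject H0; the evidence is not statistically significant.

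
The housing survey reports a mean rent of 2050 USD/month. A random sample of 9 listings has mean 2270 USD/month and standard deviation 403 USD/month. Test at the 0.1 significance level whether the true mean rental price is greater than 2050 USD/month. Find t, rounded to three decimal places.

H0: μ = 2050; H1: μ > 2050 (one-sample t-test, right-tailed).
t = (x̄ − μ₀)/(s/√n) = (2270 − 2050)/(403/√9) = 1.638
df = n − 1 = 8
p-value = P(T ≥ 1.638) ≈ 0.0701
Since p ≈ 0.0701 < α = 0.1, reject H0; the data support H1.

1.638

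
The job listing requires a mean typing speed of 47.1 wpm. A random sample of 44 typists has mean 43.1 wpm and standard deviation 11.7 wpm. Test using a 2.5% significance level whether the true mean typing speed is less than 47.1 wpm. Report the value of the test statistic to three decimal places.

-2.268

H0: μ = 47.1; H1: μ < 47.1 (one-sample t-test, left-tailed).
t = (x̄ − μ₀)/(s/√n) = (43.1 − 47.1)/(11.7/√44) = -2.268
df = n − 1 = 43
p-value = P(T ≤ -2.268) ≈ 0.0142
Since p ≈ 0.0142 < α = 0.025, reject H0; the data support H1.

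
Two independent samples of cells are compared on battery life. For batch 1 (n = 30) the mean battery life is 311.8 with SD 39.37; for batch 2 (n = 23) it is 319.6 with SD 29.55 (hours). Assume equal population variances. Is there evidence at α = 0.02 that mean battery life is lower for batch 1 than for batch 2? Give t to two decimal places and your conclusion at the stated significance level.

Let group 1 = batch 1, group 2 = batch 2. H0: μ_1 = μ_2; H1: μ_1 < μ_2 (two-sample pooled-variance t-test, left-tailed).
s_p² = [(30−1)·39.37² + (23−1)·29.55²]/(30+23−2) = 1258.05
t = (311.8 − 319.6)/√[1258.05·(1/30 + 1/23)] = -0.79
df = n₁ + n₂ − 2 = 51
p-value = P(T ≤ -0.79) ≈ 0.216
Since p ≈ 0.216 > α = 0.02, fail to reject H0; the data do not provide sufficient evidence against H0.

t = -0.79; fail to reject H0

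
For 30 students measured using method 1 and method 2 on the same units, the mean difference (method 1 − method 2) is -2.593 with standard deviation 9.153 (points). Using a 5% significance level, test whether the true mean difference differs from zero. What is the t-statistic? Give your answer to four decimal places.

-1.5517

H0: μ_d = 0; H1: μ_d ≠ 0 (paired t-test on the differences, two-sided).
t = d̄/(s_d/√n) = -2.593/(9.153/√30) = -1.5517
df = n − 1 = 29
Two-sided p-value ≈ 0.132
Since p ≈ 0.132 > α = 0.05, fail to reject H0; the evidence is not statistically significant.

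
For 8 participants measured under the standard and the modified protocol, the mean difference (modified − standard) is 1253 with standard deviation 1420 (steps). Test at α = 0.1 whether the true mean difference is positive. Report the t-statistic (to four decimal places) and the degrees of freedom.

H0: μ_d = 0; H1: μ_d > 0 (paired t-test on the differences, right-tailed).
t = d̄/(s_d/√n) = 1253/(1420/√8) = 2.4958
df = n − 1 = 7
p-value = P(T ≥ 2.4958) ≈ 0.0206
Since p ≈ 0.0206 < α = 0.1, reject H0; the data support H1.

t = 2.4958, df = 7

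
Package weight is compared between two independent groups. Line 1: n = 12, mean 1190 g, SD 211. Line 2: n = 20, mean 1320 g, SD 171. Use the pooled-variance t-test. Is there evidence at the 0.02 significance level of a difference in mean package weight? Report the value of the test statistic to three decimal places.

Let group 1 = line 1, group 2 = line 2. H0: μ_1 = μ_2; H1: μ_1 ≠ μ_2 (two-sample pooled-variance t-test, two-sided).
s_p² = [(12−1)·211² + (20−1)·171²]/(12+20−2) = 34843.7
t = (1190 − 1320)/√[34843.7·(1/12 + 1/20)] = -1.907
df = n₁ + n₂ − 2 = 30
Two-sided p-value ≈ 0.066
Since p ≈ 0.066 > α = 0.02, fail to reject H0; the data do not provide sufficient evidence against H0.

-1.907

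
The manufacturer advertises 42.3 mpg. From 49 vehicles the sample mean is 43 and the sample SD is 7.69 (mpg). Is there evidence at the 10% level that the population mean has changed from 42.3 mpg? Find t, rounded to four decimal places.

H0: μ = 42.3; H1: μ ≠ 42.3 (one-sample t-test, two-sided).
t = (x̄ − μ₀)/(s/√n) = (43 − 42.3)/(7.69/√49) = 0.6372
df = n − 1 = 48
Two-sided p-value ≈ 0.5270
Since p ≈ 0.5270 > α = 0.1, fail to reject H0; the data do not provide sufficient evidence against H0.

0.6372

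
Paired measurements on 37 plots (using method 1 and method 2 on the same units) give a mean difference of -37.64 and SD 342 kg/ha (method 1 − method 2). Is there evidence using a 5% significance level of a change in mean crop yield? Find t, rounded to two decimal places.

-0.67

H0: μ_d = 0; H1: μ_d ≠ 0 (paired t-test on the differences, two-sided).
t = d̄/(s_d/√n) = -37.64/(342/√37) = -0.67
df = n − 1 = 36
Two-sided p-value ≈ 0.5075
Since p ≈ 0.5075 > α = 0.05, fail to reject H0; the data do not provide sufficient evidence against H0.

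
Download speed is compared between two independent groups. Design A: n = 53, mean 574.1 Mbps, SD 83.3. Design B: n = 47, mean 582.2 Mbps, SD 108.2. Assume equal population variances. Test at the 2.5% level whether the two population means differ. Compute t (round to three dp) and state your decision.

Let group 1 = design A, group 2 = design B. H0: μ_1 = μ_2; H1: μ_1 ≠ μ_2 (two-sample pooled-variance t-test, two-sided).
s_p² = [(53−1)·83.3² + (47−1)·108.2²]/(53+47−2) = 9177.1
t = (574.1 − 582.2)/√[9177.1·(1/53 + 1/47)] = -0.422
df = n₁ + n₂ − 2 = 98
Two-sided p-value ≈ 0.6739
Since p ≈ 0.6739 > α = 0.025, fail to reject H0; the evidence is not statistically significant.

t = -0.422; fail to reject H0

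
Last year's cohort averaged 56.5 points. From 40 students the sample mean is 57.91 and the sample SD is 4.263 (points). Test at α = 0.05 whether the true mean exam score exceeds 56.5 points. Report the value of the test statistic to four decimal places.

2.0919

H0: μ = 56.5; H1: μ > 56.5 (one-sample t-test, right-tailed).
t = (x̄ − μ₀)/(s/√n) = (57.91 − 56.5)/(4.263/√40) = 2.0919
df = n − 1 = 39
p-value = P(T ≥ 2.0919) ≈ 0.022
Since p ≈ 0.022 < α = 0.05, reject H0; the evidence is statistically significant.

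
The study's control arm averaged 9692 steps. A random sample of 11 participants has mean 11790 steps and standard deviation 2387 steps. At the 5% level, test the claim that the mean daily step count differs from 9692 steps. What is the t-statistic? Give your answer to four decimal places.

H0: μ = 9692; H1: μ ≠ 9692 (one-sample t-test, two-sided).
t = (x̄ − μ₀)/(s/√n) = (11790 − 9692)/(2387/√11) = 2.9151
df = n − 1 = 10
Two-sided p-value ≈ 0.0154
Since p ≈ 0.0154 < α = 0.05, reject H0; the data support H1.

2.9151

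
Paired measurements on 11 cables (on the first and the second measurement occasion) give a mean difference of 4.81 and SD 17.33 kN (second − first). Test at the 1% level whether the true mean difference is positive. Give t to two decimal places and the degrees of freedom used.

t = 0.92, df = 10

H0: μ_d = 0; H1: μ_d > 0 (paired t-test on the differences, right-tailed).
t = d̄/(s_d/√n) = 4.81/(17.33/√11) = 0.92
df = n − 1 = 10
p-value = P(T ≥ 0.92) ≈ 0.189
Since p ≈ 0.189 > α = 0.01, fail to reject H0; the data do not provide sufficient evidence against H0.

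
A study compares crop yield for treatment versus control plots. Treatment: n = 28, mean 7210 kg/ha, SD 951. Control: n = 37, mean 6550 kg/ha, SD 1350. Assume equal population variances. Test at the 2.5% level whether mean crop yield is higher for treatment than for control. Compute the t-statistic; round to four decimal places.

Let group 1 = treatment, group 2 = control. H0: μ_1 = μ_2; H1: μ_1 > μ_2 (two-sample pooled-variance t-test, right-tailed).
s_p² = [(28−1)·951² + (37−1)·1350²]/(28+37−2) = 1429030
t = (7210 − 6550)/√[1429030·(1/28 + 1/37)] = 2.2042
df = n₁ + n₂ − 2 = 63
p-value = P(T ≥ 2.2042) ≈ 0.0156
Since p ≈ 0.0156 < α = 0.025, reject H0; the evidence is statistically significant.

2.2042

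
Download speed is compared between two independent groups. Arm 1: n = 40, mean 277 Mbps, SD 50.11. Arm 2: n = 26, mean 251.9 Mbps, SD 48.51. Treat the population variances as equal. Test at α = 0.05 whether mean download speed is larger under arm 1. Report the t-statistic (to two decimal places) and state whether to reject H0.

Let group 1 = arm 1, group 2 = arm 2. H0: μ_1 = μ_2; H1: μ_1 > μ_2 (two-sample pooled-variance t-test, right-tailed).
s_p² = [(40−1)·50.11² + (26−1)·48.51²]/(40+26−2) = 2449.37
t = (277 − 251.9)/√[2449.37·(1/40 + 1/26)] = 2.01
df = n₁ + n₂ − 2 = 64
p-value = P(T ≥ 2.01) ≈ 0.0242
Since p ≈ 0.0242 < α = 0.05, reject H0; the evidence is statistically significant.

t = 2.01; reject H0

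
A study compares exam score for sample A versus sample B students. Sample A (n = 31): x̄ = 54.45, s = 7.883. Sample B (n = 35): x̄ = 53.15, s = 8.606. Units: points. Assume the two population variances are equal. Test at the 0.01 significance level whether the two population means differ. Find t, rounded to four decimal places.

Let group 1 = sample A, group 2 = sample B. H0: μ_1 = μ_2; H1: μ_1 ≠ μ_2 (two-sample pooled-variance t-test, two-sided).
s_p² = [(31−1)·7.883² + (35−1)·8.606²]/(31+35−2) = 68.475
t = (54.45 − 53.15)/√[68.475·(1/31 + 1/35)] = 0.6370
df = n₁ + n₂ − 2 = 64
Two-sided p-value ≈ 0.5264
Since p ≈ 0.5264 > α = 0.01, fail to reject H0; the evidence is not statistically significant.

0.6370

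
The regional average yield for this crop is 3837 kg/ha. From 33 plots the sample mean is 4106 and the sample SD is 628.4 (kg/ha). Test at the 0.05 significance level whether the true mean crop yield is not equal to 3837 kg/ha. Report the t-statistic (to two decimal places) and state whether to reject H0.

t = 2.46; reject H0

H0: μ = 3837; H1: μ ≠ 3837 (one-sample t-test, two-sided).
t = (x̄ − μ₀)/(s/√n) = (4106 − 3837)/(628.4/√33) = 2.46
df = n − 1 = 32
Two-sided p-value ≈ 0.0195
Since p ≈ 0.0195 < α = 0.05, reject H0; the data support H1.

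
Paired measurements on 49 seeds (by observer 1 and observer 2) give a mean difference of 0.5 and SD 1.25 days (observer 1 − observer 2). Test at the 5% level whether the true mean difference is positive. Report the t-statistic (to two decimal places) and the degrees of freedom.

t = 2.80, df = 48

H0: μ_d = 0; H1: μ_d > 0 (paired t-test on the differences, right-tailed).
t = d̄/(s_d/√n) = 0.5/(1.25/√49) = 2.80
df = n − 1 = 48
p-value = P(T ≥ 2.80) ≈ 0.0037
Since p ≈ 0.0037 < α = 0.05, reject H0; the data support H1.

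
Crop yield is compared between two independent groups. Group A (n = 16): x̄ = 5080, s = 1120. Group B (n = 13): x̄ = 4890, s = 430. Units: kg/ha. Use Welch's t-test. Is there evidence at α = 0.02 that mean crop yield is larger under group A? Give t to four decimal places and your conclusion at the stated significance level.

Let group 1 = group A, group 2 = group B. H0: μ_1 = μ_2; H1: μ_1 > μ_2 (Welch's two-sample t-test, right-tailed).
t = (x̄_1 − x̄_2)/√(s_1²/n_1 + s_2²/n_2) = (5080 − 4890)/√(1120²/16 + 430²/13) = 0.6243
Welch–Satterthwaite df ≈ 20.11
p-value = P(T ≥ 0.6243) ≈ 0.270
Since p ≈ 0.270 > α = 0.02, fail to reject H0; the evidence is not statistically significant.

t = 0.6243; fail to reject H0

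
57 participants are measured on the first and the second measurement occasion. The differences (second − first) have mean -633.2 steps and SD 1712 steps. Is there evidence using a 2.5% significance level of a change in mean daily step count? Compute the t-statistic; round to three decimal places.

H0: μ_d = 0; H1: μ_d ≠ 0 (paired t-test on the differences, two-sided).
t = d̄/(s_d/√n) = -633.2/(1712/√57) = -2.792
df = n − 1 = 56
Two-sided p-value ≈ 0.0071
Since p ≈ 0.0071 < α = 0.025, reject H0; the data support H1.

-2.792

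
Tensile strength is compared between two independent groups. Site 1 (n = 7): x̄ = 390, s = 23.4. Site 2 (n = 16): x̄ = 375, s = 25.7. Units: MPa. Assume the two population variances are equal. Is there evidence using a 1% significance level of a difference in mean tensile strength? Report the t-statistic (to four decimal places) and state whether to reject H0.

t = 1.3206; fail to reject H0

Let group 1 = site 1, group 2 = site 2. H0: μ_1 = μ_2; H1: μ_1 ≠ μ_2 (two-sample pooled-variance t-test, two-sided).
s_p² = [(7−1)·23.4² + (16−1)·25.7²]/(7+16−2) = 628.224
t = (390 − 375)/√[628.224·(1/7 + 1/16)] = 1.3206
df = n₁ + n₂ − 2 = 21
Two-sided p-value ≈ 0.2008
Since p ≈ 0.2008 > α = 0.01, fail to reject H0; the evidence is not statistically significant.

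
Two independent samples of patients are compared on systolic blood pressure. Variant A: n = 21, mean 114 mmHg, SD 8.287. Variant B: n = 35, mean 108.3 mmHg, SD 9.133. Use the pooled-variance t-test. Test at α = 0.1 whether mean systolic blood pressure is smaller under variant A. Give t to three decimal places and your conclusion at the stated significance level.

Let group 1 = variant A, group 2 = variant B. H0: μ_1 = μ_2; H1: μ_1 < μ_2 (two-sample pooled-variance t-test, left-tailed).
s_p² = [(21−1)·8.287² + (35−1)·9.133²]/(21+35−2) = 77.9534
t = (114 − 108.3)/√[77.9534·(1/21 + 1/35)] = 2.339
df = n₁ + n₂ − 2 = 54
p-value = P(T ≤ 2.339) ≈ 0.988
Since p ≈ 0.988 > α = 0.1, fail to reject H0; the data do not provide sufficient evidence against H0.

t = 2.339; fail to reject H0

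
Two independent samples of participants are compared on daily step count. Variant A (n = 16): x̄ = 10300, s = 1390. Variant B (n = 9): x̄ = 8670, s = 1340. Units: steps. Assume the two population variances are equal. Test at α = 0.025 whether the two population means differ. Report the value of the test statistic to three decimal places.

Let group 1 = variant A, group 2 = variant B. H0: μ_1 = μ_2; H1: μ_1 ≠ μ_2 (two-sample pooled-variance t-test, two-sided).
s_p² = [(16−1)·1390² + (9−1)·1340²]/(16+9−2) = 1884620
t = (10300 − 8670)/√[1884620·(1/16 + 1/9)] = 2.850
df = n₁ + n₂ − 2 = 23
Two-sided p-value ≈ 0.0091
Since p ≈ 0.0091 < α = 0.025, reject H0; the data support H1.

2.850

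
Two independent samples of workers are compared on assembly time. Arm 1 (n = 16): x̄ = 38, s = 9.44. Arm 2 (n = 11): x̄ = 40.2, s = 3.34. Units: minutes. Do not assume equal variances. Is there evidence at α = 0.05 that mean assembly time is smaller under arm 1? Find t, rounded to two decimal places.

Let group 1 = arm 1, group 2 = arm 2. H0: μ_1 = μ_2; H1: μ_1 < μ_2 (Welch's two-sample t-test, left-tailed).
t = (x̄_1 − x̄_2)/√(s_1²/n_1 + s_2²/n_2) = (38 − 40.2)/√(9.44²/16 + 3.34²/11) = -0.86
Welch–Satterthwaite df ≈ 19.97
p-value = P(T ≤ -0.86) ≈ 0.2007
Since p ≈ 0.2007 > α = 0.05, fail to reject H0; the data do not provide sufficient evidence against H0.

-0.86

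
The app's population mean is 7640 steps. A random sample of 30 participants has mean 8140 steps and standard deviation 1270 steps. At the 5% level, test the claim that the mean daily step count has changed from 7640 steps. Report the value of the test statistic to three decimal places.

2.156

H0: μ = 7640; H1: μ ≠ 7640 (one-sample t-test, two-sided).
t = (x̄ − μ₀)/(s/√n) = (8140 − 7640)/(1270/√30) = 2.156
df = n − 1 = 29
Two-sided p-value ≈ 0.0395
Since p ≈ 0.0395 < α = 0.05, reject H0; the data support H1.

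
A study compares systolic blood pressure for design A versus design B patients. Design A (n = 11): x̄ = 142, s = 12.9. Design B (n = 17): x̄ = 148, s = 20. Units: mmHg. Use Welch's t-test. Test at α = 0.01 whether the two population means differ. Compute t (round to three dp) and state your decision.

Let group 1 = design A, group 2 = design B. H0: μ_1 = μ_2; H1: μ_1 ≠ μ_2 (Welch's two-sample t-test, two-sided).
t = (x̄_1 − x̄_2)/√(s_1²/n_1 + s_2²/n_2) = (142 − 148)/√(12.9²/11 + 20²/17) = -0.965
Welch–Satterthwaite df ≈ 26.00
Two-sided p-value ≈ 0.3434
Since p ≈ 0.3434 > α = 0.01, fail to reject H0; the data do not provide sufficient evidence against H0.

t = -0.965; fail to reject H0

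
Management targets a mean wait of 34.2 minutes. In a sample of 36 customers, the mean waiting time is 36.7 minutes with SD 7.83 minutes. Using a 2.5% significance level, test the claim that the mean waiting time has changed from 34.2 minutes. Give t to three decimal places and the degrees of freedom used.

t = 1.916, df = 35

H0: μ = 34.2; H1: μ ≠ 34.2 (one-sample t-test, two-sided).
t = (x̄ − μ₀)/(s/√n) = (36.7 − 34.2)/(7.83/√36) = 1.916
df = n − 1 = 35
Two-sided p-value ≈ 0.0636
Since p ≈ 0.0636 > α = 0.025, fail to reject H0; the data do not provide sufficient evidence against H0.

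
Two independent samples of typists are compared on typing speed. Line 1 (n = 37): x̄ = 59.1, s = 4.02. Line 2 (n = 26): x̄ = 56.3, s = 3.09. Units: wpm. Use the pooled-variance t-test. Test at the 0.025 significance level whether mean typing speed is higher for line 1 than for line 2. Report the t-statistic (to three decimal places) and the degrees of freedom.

t = 2.983, df = 61

Let group 1 = line 1, group 2 = line 2. H0: μ_1 = μ_2; H1: μ_1 > μ_2 (two-sample pooled-variance t-test, right-tailed).
s_p² = [(37−1)·4.02² + (26−1)·3.09²]/(37+26−2) = 13.4504
t = (59.1 − 56.3)/√[13.4504·(1/37 + 1/26)] = 2.983
df = n₁ + n₂ − 2 = 61
p-value = P(T ≥ 2.983) ≈ 0.002
Since p ≈ 0.002 < α = 0.025, reject H0; the evidence is statistically significant.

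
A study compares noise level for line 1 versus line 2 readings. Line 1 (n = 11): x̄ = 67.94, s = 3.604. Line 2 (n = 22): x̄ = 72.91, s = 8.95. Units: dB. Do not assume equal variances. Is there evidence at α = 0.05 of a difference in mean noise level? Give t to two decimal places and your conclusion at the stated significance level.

Let group 1 = line 1, group 2 = line 2. H0: μ_1 = μ_2; H1: μ_1 ≠ μ_2 (Welch's two-sample t-test, two-sided).
t = (x̄_1 − x̄_2)/√(s_1²/n_1 + s_2²/n_2) = (67.94 − 72.91)/√(3.604²/11 + 8.95²/22) = -2.26
Welch–Satterthwaite df ≈ 30.17
Two-sided p-value ≈ 0.0310
Since p ≈ 0.0310 < α = 0.05, reject H0; the evidence is statistically significant.

t = -2.26; reject H0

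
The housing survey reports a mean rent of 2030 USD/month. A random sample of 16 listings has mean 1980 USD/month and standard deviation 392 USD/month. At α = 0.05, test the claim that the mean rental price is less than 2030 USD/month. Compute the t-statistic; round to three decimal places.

-0.510

H0: μ = 2030; H1: μ < 2030 (one-sample t-test, left-tailed).
t = (x̄ − μ₀)/(s/√n) = (1980 − 2030)/(392/√16) = -0.510
df = n − 1 = 15
p-value = P(T ≤ -0.510) ≈ 0.3087
Since p ≈ 0.3087 > α = 0.05, fail to reject H0; the evidence is not statistically significant.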